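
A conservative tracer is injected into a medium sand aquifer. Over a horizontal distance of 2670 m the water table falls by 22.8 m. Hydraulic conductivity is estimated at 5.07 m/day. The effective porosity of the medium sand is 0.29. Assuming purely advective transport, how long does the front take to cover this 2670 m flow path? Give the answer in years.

Hydraulic gradient i = Δh / L = 22.8 / 2670 = 0.008539.
Darcy flux q = K · i = 5.070 × 0.008539 = 0.04329 m/day.
Seepage velocity v = q / n_e = 0.04329 / 0.29 = 0.1493 m/day.
Travel time t = L / v = 2670 / 0.1493 = 17885 days = 48.97 years.

49.0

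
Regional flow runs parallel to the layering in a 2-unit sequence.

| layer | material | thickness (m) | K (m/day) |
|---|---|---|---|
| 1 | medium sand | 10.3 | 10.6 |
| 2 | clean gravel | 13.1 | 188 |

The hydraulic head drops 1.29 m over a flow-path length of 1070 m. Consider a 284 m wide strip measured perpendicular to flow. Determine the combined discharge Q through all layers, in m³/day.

881

Flow is parallel to layering, so each bed carries its own Darcy discharge and the transmissivities add.
Σ(K_i·b_i) = 10.6×10.3 + 188×13.1 = 2572 m²/day.
Hydraulic gradient i = Δh / L = 1.29 / 1070 = 0.001206.
Q = Σ(K_i·b_i) · W · i = 2572 × 284 × 0.001206 = 880.6 m³/day.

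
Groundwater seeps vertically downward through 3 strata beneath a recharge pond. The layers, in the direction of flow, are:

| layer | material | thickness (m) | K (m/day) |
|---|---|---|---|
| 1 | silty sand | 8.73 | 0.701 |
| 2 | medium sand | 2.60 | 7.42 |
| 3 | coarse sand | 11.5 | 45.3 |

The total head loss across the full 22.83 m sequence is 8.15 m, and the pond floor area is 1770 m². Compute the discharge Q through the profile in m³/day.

1100

Flow is perpendicular to layering, so the layers act in series and the equivalent K is the thickness-weighted harmonic mean.
Total thickness L = 8.73 + 2.60 + 11.5 = 22.83 m.
Σ(b_i/K_i) = 8.73/0.701 + 2.60/7.42 + 11.5/45.3 = 13.06 d.
K_eq = L / Σ(b_i/K_i) = 22.83 / 13.06 = 1.748 m/day.
Q = K_eq · A · (Δh/L) = 1.748 × 1770 × (8.15/22.83) = 1105 m³/day.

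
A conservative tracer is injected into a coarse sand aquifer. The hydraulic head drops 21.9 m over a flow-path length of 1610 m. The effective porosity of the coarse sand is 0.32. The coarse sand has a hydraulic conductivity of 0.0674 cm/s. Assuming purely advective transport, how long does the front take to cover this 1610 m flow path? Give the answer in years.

Convert K: 0.0674 cm/s × 864 = 58.23 m/day.
Hydraulic gradient i = Δh / L = 21.9 / 1610 = 0.01360.
Darcy flux q = K · i = 58.23 × 0.01360 = 0.7921 m/day.
Seepage velocity v = q / n_e = 0.7921 / 0.32 = 2.475 m/day.
Travel time t = L / v = 1610 / 2.475 = 650.4 days = 1.781 years.

1.78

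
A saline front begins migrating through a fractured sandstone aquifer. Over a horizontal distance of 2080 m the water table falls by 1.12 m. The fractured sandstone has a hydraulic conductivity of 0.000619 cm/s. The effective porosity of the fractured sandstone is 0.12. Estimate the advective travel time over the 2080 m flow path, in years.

Convert K: 0.000619 cm/s × 864 = 0.5348 m/day.
Hydraulic gradient i = Δh / L = 1.12 / 2080 = 0.0005385.
Darcy flux q = K · i = 0.5348 × 0.0005385 = 0.0002880 m/day.
Seepage velocity v = q / n_e = 0.0002880 / 0.12 = 0.002400 m/day.
Travel time t = L / v = 2080 / 0.002400 = 8.667e+05 days = 2373 years.

2370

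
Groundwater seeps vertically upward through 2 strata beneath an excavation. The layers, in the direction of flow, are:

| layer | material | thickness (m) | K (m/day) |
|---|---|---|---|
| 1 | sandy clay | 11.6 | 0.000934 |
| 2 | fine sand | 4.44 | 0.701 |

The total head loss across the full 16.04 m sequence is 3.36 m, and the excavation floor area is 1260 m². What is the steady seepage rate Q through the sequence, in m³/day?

0.341

Flow is perpendicular to layering, so the layers act in series and the equivalent K is the thickness-weighted harmonic mean.
Total thickness L = 11.6 + 4.44 = 16.04 m.
Σ(b_i/K_i) = 11.6/0.000934 + 4.44/0.701 = 12426 d.
K_eq = L / Σ(b_i/K_i) = 16.04 / 12426 = 0.001291 m/day.
Q = K_eq · A · (Δh/L) = 0.001291 × 1260 × (3.36/16.04) = 0.3407 m³/day.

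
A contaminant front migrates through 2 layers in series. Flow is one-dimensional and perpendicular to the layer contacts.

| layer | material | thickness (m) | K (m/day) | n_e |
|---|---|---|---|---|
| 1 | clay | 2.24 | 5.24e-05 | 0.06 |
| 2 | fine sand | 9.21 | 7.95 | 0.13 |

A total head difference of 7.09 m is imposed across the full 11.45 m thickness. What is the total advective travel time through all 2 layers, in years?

22.0

With flow normal to the layers, continuity requires the same specific discharge q through every layer.
Σ(b_i/K_i) = 2.24/5.24e-05 + 9.21/7.95 = 42749 d.
q = Δh / Σ(b_i/K_i) = 7.09 / 42749 = 0.0001659 m/day.
In each layer the seepage velocity is v_i = q/n_i, so the layer transit time is t_i = b_i·n_i / q:
  layer 1 (clay): t_1 = 2.24 × 0.06 / 0.0001659 = 810.4 d
  layer 2 (fine sand): t_2 = 9.21 × 0.13 / 0.0001659 = 7219 d
Total t = Σ t_i = 8030 days = 21.98 years.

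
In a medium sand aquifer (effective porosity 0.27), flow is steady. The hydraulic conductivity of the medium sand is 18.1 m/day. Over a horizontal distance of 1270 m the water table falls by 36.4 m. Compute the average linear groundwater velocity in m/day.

1.92

Hydraulic gradient i = Δh / L = 36.4 / 1270 = 0.02866.
Darcy flux q = K · i = 18.10 × 0.02866 = 0.5188 m/day.
Seepage velocity v = q / n_e = 0.5188 / 0.27 = 1.921 m/day.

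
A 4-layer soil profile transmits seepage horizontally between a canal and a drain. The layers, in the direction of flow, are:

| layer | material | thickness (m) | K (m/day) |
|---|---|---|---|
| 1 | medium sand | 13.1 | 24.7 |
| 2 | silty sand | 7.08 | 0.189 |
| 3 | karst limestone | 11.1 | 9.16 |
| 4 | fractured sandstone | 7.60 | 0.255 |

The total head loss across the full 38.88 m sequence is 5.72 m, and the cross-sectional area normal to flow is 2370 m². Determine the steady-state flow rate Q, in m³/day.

Flow is perpendicular to layering, so the layers act in series and the equivalent K is the thickness-weighted harmonic mean.
Total thickness L = 13.1 + 7.08 + 11.1 + 7.60 = 38.88 m.
Σ(b_i/K_i) = 13.1/24.7 + 7.08/0.189 + 11.1/9.16 + 7.60/0.255 = 69.01 d.
K_eq = L / Σ(b_i/K_i) = 38.88 / 69.01 = 0.5634 m/day.
Q = K_eq · A · (Δh/L) = 0.5634 × 2370 × (5.72/38.88) = 196.5 m³/day.

196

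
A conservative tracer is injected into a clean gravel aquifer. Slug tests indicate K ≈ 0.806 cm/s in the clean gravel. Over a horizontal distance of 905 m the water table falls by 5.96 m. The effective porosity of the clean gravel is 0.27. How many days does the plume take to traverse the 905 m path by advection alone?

Convert K: 0.806 cm/s × 864 = 696.4 m/day.
Hydraulic gradient i = Δh / L = 5.96 / 905 = 0.006586.
Darcy flux q = K · i = 696.4 × 0.006586 = 4.586 m/day.
Seepage velocity v = q / n_e = 4.586 / 0.27 = 16.99 m/day.
Travel time t = L / v = 905 / 16.99 = 53.28 days.

53.3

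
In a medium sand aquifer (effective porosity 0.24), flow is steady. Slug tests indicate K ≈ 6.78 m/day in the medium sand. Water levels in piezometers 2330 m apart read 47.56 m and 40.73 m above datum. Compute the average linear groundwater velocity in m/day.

Hydraulic gradient i = (47.56 − 40.73) / 2330 = 6.83 / 2330 = 0.002931.
Darcy flux q = K · i = 6.780 × 0.002931 = 0.01987 m/day.
Seepage velocity v = q / n_e = 0.01987 / 0.24 = 0.08281 m/day.

0.0828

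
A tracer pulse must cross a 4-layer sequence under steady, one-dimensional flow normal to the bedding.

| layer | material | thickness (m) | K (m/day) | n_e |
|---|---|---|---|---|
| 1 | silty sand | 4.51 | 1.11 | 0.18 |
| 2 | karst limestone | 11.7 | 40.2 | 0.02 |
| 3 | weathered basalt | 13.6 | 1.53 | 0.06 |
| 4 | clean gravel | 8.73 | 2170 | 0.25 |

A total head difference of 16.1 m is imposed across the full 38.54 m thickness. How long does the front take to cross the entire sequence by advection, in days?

With flow normal to the layers, continuity requires the same specific discharge q through every layer.
Σ(b_i/K_i) = 4.51/1.11 + 11.7/40.2 + 13.6/1.53 + 8.73/2170 = 13.25 d.
q = Δh / Σ(b_i/K_i) = 16.1 / 13.25 = 1.215 m/day.
In each layer the seepage velocity is v_i = q/n_i, so the layer transit time is t_i = b_i·n_i / q:
  layer 1 (silty sand): t_1 = 4.51 × 0.18 / 1.215 = 0.6679 d
  layer 2 (karst limestone): t_2 = 11.7 × 0.02 / 1.215 = 0.1925 d
  layer 3 (weathered basalt): t_3 = 13.6 × 0.06 / 1.215 = 0.6714 d
  layer 4 (clean gravel): t_4 = 8.73 × 0.25 / 1.215 = 1.796 d
Total t = Σ t_i = 3.328 days.

3.33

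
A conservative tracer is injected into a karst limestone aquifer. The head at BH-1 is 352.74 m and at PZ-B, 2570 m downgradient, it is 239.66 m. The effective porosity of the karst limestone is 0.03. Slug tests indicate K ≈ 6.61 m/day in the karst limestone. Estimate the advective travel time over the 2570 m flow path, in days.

Hydraulic gradient i = (352.74 − 239.66) / 2570 = 113.08 / 2570 = 0.04400.
Darcy flux q = K · i = 6.610 × 0.04400 = 0.2908 m/day.
Seepage velocity v = q / n_e = 0.2908 / 0.03 = 9.695 m/day.
Travel time t = L / v = 2570 / 9.695 = 265.1 days.

265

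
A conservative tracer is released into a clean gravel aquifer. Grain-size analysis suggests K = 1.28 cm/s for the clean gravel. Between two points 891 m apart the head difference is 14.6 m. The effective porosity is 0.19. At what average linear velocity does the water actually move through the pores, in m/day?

95.4

Convert K: 1.28 cm/s × 864 = 1106 m/day.
Hydraulic gradient i = Δh / L = 14.6 / 891 = 0.01639.
Darcy flux q = K · i = 1106 × 0.01639 = 18.12 m/day.
Seepage velocity v = q / n_e = 18.12 / 0.19 = 95.38 m/day.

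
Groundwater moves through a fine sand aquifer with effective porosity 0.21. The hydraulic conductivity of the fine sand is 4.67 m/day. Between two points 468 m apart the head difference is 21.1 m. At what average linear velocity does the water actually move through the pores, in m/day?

1.00

Hydraulic gradient i = Δh / L = 21.1 / 468 = 0.04509.
Darcy flux q = K · i = 4.670 × 0.04509 = 0.2105 m/day.
Seepage velocity v = q / n_e = 0.2105 / 0.21 = 1.003 m/day.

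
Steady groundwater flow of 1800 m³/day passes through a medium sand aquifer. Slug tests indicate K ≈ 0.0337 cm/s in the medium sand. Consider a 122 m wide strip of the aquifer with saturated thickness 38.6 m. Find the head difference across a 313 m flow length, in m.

Convert K: 0.0337 cm/s × 864 = 29.12 m/day.
Cross-sectional area A = 122 × 38.6 = 4709 m².
From Q = K·A·i, i = Q / (K·A) = 1800 / (29.12 × 4709) = 0.01313.
Head loss Δh = i · L = 0.01313 × 313 = 4.109 m.

4.11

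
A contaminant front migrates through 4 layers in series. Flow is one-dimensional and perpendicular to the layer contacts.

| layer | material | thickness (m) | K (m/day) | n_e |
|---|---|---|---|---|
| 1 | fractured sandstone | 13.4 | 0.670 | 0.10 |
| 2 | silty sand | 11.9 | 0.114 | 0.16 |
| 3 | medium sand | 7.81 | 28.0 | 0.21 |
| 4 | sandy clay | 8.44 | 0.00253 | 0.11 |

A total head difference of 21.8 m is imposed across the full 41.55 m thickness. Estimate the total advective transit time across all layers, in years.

2.53

With flow normal to the layers, continuity requires the same specific discharge q through every layer.
Σ(b_i/K_i) = 13.4/0.670 + 11.9/0.114 + 7.81/28.0 + 8.44/0.00253 = 3461 d.
q = Δh / Σ(b_i/K_i) = 21.8 / 3461 = 0.006299 m/day.
In each layer the seepage velocity is v_i = q/n_i, so the layer transit time is t_i = b_i·n_i / q:
  layer 1 (fractured sandstone): t_1 = 13.4 × 0.10 / 0.006299 = 212.7 d
  layer 2 (silty sand): t_2 = 11.9 × 0.16 / 0.006299 = 302.2 d
  layer 3 (medium sand): t_3 = 7.81 × 0.21 / 0.006299 = 260.4 d
  layer 4 (sandy clay): t_4 = 8.44 × 0.11 / 0.006299 = 147.4 d
Total t = Σ t_i = 922.7 days = 2.526 years.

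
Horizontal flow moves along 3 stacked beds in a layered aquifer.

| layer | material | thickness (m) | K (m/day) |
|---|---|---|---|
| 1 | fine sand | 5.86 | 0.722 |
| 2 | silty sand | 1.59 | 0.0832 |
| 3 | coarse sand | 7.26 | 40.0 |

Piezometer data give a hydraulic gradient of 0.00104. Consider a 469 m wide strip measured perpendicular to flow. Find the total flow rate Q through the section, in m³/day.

Flow is parallel to layering, so each bed carries its own Darcy discharge and the transmissivities add.
Σ(K_i·b_i) = 0.722×5.86 + 0.0832×1.59 + 40.0×7.26 = 294.8 m²/day.
Hydraulic gradient i = 0.00104.
Q = Σ(K_i·b_i) · W · i = 294.8 × 469 × 0.001040 = 143.8 m³/day.

144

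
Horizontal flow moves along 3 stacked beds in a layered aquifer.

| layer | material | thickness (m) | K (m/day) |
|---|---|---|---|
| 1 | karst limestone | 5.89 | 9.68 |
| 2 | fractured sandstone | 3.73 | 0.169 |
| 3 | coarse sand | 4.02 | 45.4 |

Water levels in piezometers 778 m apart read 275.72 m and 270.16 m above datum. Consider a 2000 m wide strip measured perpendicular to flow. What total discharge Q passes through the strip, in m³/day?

Flow is parallel to layering, so each bed carries its own Darcy discharge and the transmissivities add.
Σ(K_i·b_i) = 9.68×5.89 + 0.169×3.73 + 45.4×4.02 = 240.2 m²/day.
Hydraulic gradient i = (275.72 − 270.16) / 778 = 5.56 / 778 = 0.007147.
Q = Σ(K_i·b_i) · W · i = 240.2 × 2000 × 0.007147 = 3433 m³/day.

3430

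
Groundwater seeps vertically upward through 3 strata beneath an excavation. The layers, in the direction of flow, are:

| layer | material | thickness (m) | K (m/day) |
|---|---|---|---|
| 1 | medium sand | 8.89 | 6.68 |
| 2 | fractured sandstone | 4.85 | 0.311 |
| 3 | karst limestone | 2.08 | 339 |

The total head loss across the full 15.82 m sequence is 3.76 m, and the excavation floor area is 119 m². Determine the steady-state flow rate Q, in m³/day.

26.4

Flow is perpendicular to layering, so the layers act in series and the equivalent K is the thickness-weighted harmonic mean.
Total thickness L = 8.89 + 4.85 + 2.08 = 15.82 m.
Σ(b_i/K_i) = 8.89/6.68 + 4.85/0.311 + 2.08/339 = 16.93 d.
K_eq = L / Σ(b_i/K_i) = 15.82 / 16.93 = 0.9343 m/day.
Q = K_eq · A · (Δh/L) = 0.9343 × 119 × (3.76/15.82) = 26.43 m³/day.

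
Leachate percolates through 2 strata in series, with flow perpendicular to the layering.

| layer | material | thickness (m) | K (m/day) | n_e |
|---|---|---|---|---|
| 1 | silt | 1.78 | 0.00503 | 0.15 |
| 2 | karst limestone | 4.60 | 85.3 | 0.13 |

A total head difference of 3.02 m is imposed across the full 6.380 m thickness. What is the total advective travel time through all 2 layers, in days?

101

With flow normal to the layers, continuity requires the same specific discharge q through every layer.
Σ(b_i/K_i) = 1.78/0.00503 + 4.60/85.3 = 353.9 d.
q = Δh / Σ(b_i/K_i) = 3.02 / 353.9 = 0.008533 m/day.
In each layer the seepage velocity is v_i = q/n_i, so the layer transit time is t_i = b_i·n_i / q:
  layer 1 (silt): t_1 = 1.78 × 0.15 / 0.008533 = 31.29 d
  layer 2 (karst limestone): t_2 = 4.60 × 0.13 / 0.008533 = 70.08 d
Total t = Σ t_i = 101.4 days.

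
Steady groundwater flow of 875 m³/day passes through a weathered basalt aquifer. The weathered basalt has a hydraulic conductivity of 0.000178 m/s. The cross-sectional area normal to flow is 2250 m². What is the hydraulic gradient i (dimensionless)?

0.0253

Convert K: 0.000178 m/s × 86400 = 15.38 m/day.
From Q = K·A·i, i = Q / (K·A) = 875 / (15.38 × 2250) = 0.02529.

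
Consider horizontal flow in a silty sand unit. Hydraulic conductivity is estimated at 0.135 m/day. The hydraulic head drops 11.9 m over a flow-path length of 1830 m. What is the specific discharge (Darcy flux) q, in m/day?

Hydraulic gradient i = Δh / L = 11.9 / 1830 = 0.006503.
Specific discharge q = K · i = 0.1350 × 0.006503 = 0.0008779 m/day.

0.000878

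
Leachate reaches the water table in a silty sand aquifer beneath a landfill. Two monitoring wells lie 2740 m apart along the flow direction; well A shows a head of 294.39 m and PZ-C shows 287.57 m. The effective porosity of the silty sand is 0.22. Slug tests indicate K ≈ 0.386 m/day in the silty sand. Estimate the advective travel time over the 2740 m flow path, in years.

Hydraulic gradient i = (294.39 − 287.57) / 2740 = 6.82 / 2740 = 0.002489.
Darcy flux q = K · i = 0.3860 × 0.002489 = 0.0009608 m/day.
Seepage velocity v = q / n_e = 0.0009608 / 0.22 = 0.004367 m/day.
Travel time t = L / v = 2740 / 0.004367 = 6.274e+05 days = 1718 years.

1720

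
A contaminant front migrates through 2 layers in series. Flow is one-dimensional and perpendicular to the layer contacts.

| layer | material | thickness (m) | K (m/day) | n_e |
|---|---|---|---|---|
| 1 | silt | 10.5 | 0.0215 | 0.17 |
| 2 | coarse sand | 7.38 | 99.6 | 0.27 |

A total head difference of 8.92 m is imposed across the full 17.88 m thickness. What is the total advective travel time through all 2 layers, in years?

0.566

With flow normal to the layers, continuity requires the same specific discharge q through every layer.
Σ(b_i/K_i) = 10.5/0.0215 + 7.38/99.6 = 488.4 d.
q = Δh / Σ(b_i/K_i) = 8.92 / 488.4 = 0.01826 m/day.
In each layer the seepage velocity is v_i = q/n_i, so the layer transit time is t_i = b_i·n_i / q:
  layer 1 (silt): t_1 = 10.5 × 0.17 / 0.01826 = 97.74 d
  layer 2 (coarse sand): t_2 = 7.38 × 0.27 / 0.01826 = 109.1 d
Total t = Σ t_i = 206.9 days = 0.5663 years.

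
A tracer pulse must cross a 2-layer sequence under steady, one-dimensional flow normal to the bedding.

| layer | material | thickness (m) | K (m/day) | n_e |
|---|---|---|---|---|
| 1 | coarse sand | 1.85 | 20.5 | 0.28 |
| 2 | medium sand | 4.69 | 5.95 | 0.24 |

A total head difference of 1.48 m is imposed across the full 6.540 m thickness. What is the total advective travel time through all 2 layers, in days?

0.976

With flow normal to the layers, continuity requires the same specific discharge q through every layer.
Σ(b_i/K_i) = 1.85/20.5 + 4.69/5.95 = 0.8785 d.
q = Δh / Σ(b_i/K_i) = 1.48 / 0.8785 = 1.685 m/day.
In each layer the seepage velocity is v_i = q/n_i, so the layer transit time is t_i = b_i·n_i / q:
  layer 1 (coarse sand): t_1 = 1.85 × 0.28 / 1.685 = 0.3075 d
  layer 2 (medium sand): t_2 = 4.69 × 0.24 / 1.685 = 0.6681 d
Total t = Σ t_i = 0.9756 days.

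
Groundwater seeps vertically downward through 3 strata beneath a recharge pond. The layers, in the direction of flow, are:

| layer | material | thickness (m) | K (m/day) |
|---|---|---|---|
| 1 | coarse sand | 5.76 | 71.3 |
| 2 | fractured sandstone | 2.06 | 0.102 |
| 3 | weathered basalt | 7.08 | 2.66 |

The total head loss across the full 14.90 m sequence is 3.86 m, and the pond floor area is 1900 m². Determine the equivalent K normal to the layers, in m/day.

Flow is perpendicular to layering, so the layers act in series and the equivalent K is the thickness-weighted harmonic mean.
Total thickness L = 5.76 + 2.06 + 7.08 = 14.90 m.
Σ(b_i/K_i) = 5.76/71.3 + 2.06/0.102 + 7.08/2.66 = 22.94 d.
K_eq = L / Σ(b_i/K_i) = 14.90 / 22.94 = 0.6496 m/day.

0.650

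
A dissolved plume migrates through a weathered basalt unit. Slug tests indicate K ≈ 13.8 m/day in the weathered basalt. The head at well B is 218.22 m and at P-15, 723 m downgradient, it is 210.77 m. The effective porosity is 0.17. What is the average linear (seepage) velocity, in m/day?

Hydraulic gradient i = (218.22 − 210.77) / 723 = 7.45 / 723 = 0.01030.
Darcy flux q = K · i = 13.80 × 0.01030 = 0.1422 m/day.
Seepage velocity v = q / n_e = 0.1422 / 0.17 = 0.8365 m/day.

0.836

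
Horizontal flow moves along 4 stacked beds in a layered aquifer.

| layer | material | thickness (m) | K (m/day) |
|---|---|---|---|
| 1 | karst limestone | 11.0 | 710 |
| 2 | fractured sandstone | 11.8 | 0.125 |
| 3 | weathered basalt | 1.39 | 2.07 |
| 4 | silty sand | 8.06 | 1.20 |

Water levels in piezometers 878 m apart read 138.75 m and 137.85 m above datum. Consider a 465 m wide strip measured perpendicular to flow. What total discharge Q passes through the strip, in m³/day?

Flow is parallel to layering, so each bed carries its own Darcy discharge and the transmissivities add.
Σ(K_i·b_i) = 710×11.0 + 0.125×11.8 + 2.07×1.39 + 1.20×8.06 = 7824 m²/day.
Hydraulic gradient i = (138.75 − 137.85) / 878 = 0.9 / 878 = 0.001025.
Q = Σ(K_i·b_i) · W · i = 7824 × 465 × 0.001025 = 3729 m³/day.

3730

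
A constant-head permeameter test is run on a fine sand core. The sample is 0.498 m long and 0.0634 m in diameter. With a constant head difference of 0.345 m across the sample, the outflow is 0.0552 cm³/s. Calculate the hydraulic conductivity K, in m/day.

2.18

Cross-sectional area A = π·(d/2)² = π × (0.0634/2)² = 0.003157 m².
Convert discharge: 0.0552 cm³/s = 5.520e-08 m³/s.
Darcy's law rearranged: K = Q·L / (A·Δh) = 5.520e-08 × 0.498 / (0.003157 × 0.345) = 2.524e-05 m/s = 2.181 m/day.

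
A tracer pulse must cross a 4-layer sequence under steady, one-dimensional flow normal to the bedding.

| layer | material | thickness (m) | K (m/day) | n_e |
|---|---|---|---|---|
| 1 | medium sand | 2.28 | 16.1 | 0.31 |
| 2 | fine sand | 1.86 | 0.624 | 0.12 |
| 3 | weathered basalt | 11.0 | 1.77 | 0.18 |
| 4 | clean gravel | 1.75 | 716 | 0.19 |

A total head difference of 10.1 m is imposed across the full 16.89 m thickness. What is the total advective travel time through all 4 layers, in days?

With flow normal to the layers, continuity requires the same specific discharge q through every layer.
Σ(b_i/K_i) = 2.28/16.1 + 1.86/0.624 + 11.0/1.77 + 1.75/716 = 9.340 d.
q = Δh / Σ(b_i/K_i) = 10.1 / 9.340 = 1.081 m/day.
In each layer the seepage velocity is v_i = q/n_i, so the layer transit time is t_i = b_i·n_i / q:
  layer 1 (medium sand): t_1 = 2.28 × 0.31 / 1.081 = 0.6536 d
  layer 2 (fine sand): t_2 = 1.86 × 0.12 / 1.081 = 0.2064 d
  layer 3 (weathered basalt): t_3 = 11.0 × 0.18 / 1.081 = 1.831 d
  layer 4 (clean gravel): t_4 = 1.75 × 0.19 / 1.081 = 0.3075 d
Total t = Σ t_i = 2.998 days.

3.00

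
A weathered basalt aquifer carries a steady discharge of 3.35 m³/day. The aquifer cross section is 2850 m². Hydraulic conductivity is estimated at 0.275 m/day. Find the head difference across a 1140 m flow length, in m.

4.87

From Q = K·A·i, i = Q / (K·A) = 3.35 / (0.2750 × 2850) = 0.004274.
Head loss Δh = i · L = 0.004274 × 1140 = 4.873 m.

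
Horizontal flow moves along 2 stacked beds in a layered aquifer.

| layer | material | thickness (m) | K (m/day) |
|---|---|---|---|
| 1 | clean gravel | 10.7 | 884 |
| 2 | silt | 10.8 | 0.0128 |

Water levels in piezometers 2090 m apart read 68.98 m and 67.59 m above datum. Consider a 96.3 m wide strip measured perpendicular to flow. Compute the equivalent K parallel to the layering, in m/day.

Flow is parallel to layering, so each bed carries its own Darcy discharge and the transmissivities add.
Σ(K_i·b_i) = 884×10.7 + 0.0128×10.8 = 9459 m²/day.
Total thickness b = 21.50 m, so K_eq = Σ(K_i·b_i)/b = 440.0 m/day.

440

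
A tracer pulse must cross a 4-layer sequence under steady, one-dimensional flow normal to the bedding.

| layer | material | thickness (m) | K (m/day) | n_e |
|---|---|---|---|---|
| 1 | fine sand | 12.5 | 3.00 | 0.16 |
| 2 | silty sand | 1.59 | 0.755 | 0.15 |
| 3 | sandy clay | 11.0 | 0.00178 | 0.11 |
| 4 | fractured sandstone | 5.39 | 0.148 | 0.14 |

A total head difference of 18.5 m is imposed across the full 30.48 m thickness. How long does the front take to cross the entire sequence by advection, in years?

3.87

With flow normal to the layers, continuity requires the same specific discharge q through every layer.
Σ(b_i/K_i) = 12.5/3.00 + 1.59/0.755 + 11.0/0.00178 + 5.39/0.148 = 6222 d.
q = Δh / Σ(b_i/K_i) = 18.5 / 6222 = 0.002973 m/day.
In each layer the seepage velocity is v_i = q/n_i, so the layer transit time is t_i = b_i·n_i / q:
  layer 1 (fine sand): t_1 = 12.5 × 0.16 / 0.002973 = 672.7 d
  layer 2 (silty sand): t_2 = 1.59 × 0.15 / 0.002973 = 80.22 d
  layer 3 (sandy clay): t_3 = 11.0 × 0.11 / 0.002973 = 407.0 d
  layer 4 (fractured sandstone): t_4 = 5.39 × 0.14 / 0.002973 = 253.8 d
Total t = Σ t_i = 1414 days = 3.871 years.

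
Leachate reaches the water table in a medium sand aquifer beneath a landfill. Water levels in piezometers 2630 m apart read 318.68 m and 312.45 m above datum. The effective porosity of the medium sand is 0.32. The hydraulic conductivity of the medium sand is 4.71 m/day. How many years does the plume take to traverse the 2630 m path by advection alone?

Hydraulic gradient i = (318.68 − 312.45) / 2630 = 6.23 / 2630 = 0.002369.
Darcy flux q = K · i = 4.710 × 0.002369 = 0.01116 m/day.
Seepage velocity v = q / n_e = 0.01116 / 0.32 = 0.03487 m/day.
Travel time t = L / v = 2630 / 0.03487 = 75431 days = 206.5 years.

207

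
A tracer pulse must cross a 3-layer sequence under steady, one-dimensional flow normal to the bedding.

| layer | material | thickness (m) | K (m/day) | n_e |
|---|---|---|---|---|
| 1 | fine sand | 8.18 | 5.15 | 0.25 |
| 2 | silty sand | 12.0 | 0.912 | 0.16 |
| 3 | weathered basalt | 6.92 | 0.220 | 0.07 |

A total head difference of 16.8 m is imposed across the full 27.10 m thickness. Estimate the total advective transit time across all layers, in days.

12.2

With flow normal to the layers, continuity requires the same specific discharge q through every layer.
Σ(b_i/K_i) = 8.18/5.15 + 12.0/0.912 + 6.92/0.220 = 46.20 d.
q = Δh / Σ(b_i/K_i) = 16.8 / 46.20 = 0.3636 m/day.
In each layer the seepage velocity is v_i = q/n_i, so the layer transit time is t_i = b_i·n_i / q:
  layer 1 (fine sand): t_1 = 8.18 × 0.25 / 0.3636 = 5.624 d
  layer 2 (silty sand): t_2 = 12.0 × 0.16 / 0.3636 = 5.280 d
  layer 3 (weathered basalt): t_3 = 6.92 × 0.07 / 0.3636 = 1.332 d
Total t = Σ t_i = 12.24 days.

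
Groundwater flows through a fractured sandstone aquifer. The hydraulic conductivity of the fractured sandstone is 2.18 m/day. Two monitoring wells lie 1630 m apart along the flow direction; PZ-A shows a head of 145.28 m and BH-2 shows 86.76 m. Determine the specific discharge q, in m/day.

Hydraulic gradient i = (145.28 − 86.76) / 1630 = 58.52 / 1630 = 0.03590.
Specific discharge q = K · i = 2.180 × 0.03590 = 0.07827 m/day.

0.0783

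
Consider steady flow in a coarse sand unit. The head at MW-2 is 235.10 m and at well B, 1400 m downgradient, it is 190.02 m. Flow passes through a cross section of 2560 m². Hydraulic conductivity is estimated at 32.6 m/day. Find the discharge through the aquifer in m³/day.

2690

Hydraulic gradient i = (235.10 − 190.02) / 1400 = 45.08 / 1400 = 0.03220.
Darcy's law: Q = K · A · i = 32.60 × 2560 × 0.03220 = 2687 m³/day.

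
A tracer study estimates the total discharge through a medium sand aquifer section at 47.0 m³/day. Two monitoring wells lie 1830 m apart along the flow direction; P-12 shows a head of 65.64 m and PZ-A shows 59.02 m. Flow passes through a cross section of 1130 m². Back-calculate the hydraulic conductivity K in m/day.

Hydraulic gradient i = (65.64 − 59.02) / 1830 = 6.62 / 1830 = 0.003617.
From Q = K·A·i, K = Q / (A·i) = 47.0 / (1130 × 0.003617) = 11.50 m/day.

11.5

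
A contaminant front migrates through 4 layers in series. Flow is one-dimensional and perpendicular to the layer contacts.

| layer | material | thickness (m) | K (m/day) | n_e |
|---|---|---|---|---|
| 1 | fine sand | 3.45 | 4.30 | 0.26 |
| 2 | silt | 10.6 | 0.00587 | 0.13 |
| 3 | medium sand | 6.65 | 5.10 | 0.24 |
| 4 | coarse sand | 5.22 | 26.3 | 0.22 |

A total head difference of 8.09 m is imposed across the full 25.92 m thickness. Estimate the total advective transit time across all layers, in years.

3.07

With flow normal to the layers, continuity requires the same specific discharge q through every layer.
Σ(b_i/K_i) = 3.45/4.30 + 10.6/0.00587 + 6.65/5.10 + 5.22/26.3 = 1808 d.
q = Δh / Σ(b_i/K_i) = 8.09 / 1808 = 0.004474 m/day.
In each layer the seepage velocity is v_i = q/n_i, so the layer transit time is t_i = b_i·n_i / q:
  layer 1 (fine sand): t_1 = 3.45 × 0.26 / 0.004474 = 200.5 d
  layer 2 (silt): t_2 = 10.6 × 0.13 / 0.004474 = 308.0 d
  layer 3 (medium sand): t_3 = 6.65 × 0.24 / 0.004474 = 356.7 d
  layer 4 (coarse sand): t_4 = 5.22 × 0.22 / 0.004474 = 256.7 d
Total t = Σ t_i = 1122 days = 3.071 years.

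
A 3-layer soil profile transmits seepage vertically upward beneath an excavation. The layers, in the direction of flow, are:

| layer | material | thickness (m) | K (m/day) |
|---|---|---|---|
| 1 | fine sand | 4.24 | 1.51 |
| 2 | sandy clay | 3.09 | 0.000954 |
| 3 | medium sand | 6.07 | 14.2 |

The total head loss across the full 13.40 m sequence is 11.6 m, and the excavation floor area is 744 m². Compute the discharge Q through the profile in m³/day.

Flow is perpendicular to layering, so the layers act in series and the equivalent K is the thickness-weighted harmonic mean.
Total thickness L = 4.24 + 3.09 + 6.07 = 13.40 m.
Σ(b_i/K_i) = 4.24/1.51 + 3.09/0.000954 + 6.07/14.2 = 3242 d.
K_eq = L / Σ(b_i/K_i) = 13.40 / 3242 = 0.004133 m/day.
Q = K_eq · A · (Δh/L) = 0.004133 × 744 × (11.6/13.40) = 2.662 m³/day.

2.66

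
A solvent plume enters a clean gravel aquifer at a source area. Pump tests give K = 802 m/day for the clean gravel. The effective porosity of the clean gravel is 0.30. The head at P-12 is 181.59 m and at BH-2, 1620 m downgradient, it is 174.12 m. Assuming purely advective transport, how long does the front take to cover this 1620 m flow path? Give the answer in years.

0.360

Hydraulic gradient i = (181.59 − 174.12) / 1620 = 7.47 / 1620 = 0.004611.
Darcy flux q = K · i = 802.0 × 0.004611 = 3.698 m/day.
Seepage velocity v = q / n_e = 3.698 / 0.30 = 12.33 m/day.
Travel time t = L / v = 1620 / 12.33 = 131.4 days = 0.3598 years.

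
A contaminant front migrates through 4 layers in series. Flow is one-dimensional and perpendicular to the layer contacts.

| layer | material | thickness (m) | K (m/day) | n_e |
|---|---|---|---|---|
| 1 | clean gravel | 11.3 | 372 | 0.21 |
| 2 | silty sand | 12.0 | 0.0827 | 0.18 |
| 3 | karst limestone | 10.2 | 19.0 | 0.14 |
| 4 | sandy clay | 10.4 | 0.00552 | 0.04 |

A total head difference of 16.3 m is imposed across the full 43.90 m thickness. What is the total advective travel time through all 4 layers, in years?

2.17

With flow normal to the layers, continuity requires the same specific discharge q through every layer.
Σ(b_i/K_i) = 11.3/372 + 12.0/0.0827 + 10.2/19.0 + 10.4/0.00552 = 2030 d.
q = Δh / Σ(b_i/K_i) = 16.3 / 2030 = 0.008031 m/day.
In each layer the seepage velocity is v_i = q/n_i, so the layer transit time is t_i = b_i·n_i / q:
  layer 1 (clean gravel): t_1 = 11.3 × 0.21 / 0.008031 = 295.5 d
  layer 2 (silty sand): t_2 = 12.0 × 0.18 / 0.008031 = 269.0 d
  layer 3 (karst limestone): t_3 = 10.2 × 0.14 / 0.008031 = 177.8 d
  layer 4 (sandy clay): t_4 = 10.4 × 0.04 / 0.008031 = 51.80 d
Total t = Σ t_i = 794.1 days = 2.174 years.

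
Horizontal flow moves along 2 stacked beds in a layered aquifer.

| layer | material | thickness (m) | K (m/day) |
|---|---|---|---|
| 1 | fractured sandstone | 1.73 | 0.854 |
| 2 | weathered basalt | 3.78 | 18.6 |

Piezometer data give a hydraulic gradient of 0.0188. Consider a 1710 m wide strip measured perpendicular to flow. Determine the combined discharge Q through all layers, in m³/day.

2310

Flow is parallel to layering, so each bed carries its own Darcy discharge and the transmissivities add.
Σ(K_i·b_i) = 0.854×1.73 + 18.6×3.78 = 71.79 m²/day.
Hydraulic gradient i = 0.0188.
Q = Σ(K_i·b_i) · W · i = 71.79 × 1710 × 0.01880 = 2308 m³/day.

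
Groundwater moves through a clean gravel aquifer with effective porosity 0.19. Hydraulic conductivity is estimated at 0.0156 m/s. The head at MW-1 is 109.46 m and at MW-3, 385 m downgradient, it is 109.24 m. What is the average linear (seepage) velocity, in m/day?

4.05

Convert K: 0.0156 m/s × 86400 = 1348 m/day.
Hydraulic gradient i = (109.46 − 109.24) / 385 = 0.22 / 385 = 0.0005714.
Darcy flux q = K · i = 1348 × 0.0005714 = 0.7702 m/day.
Seepage velocity v = q / n_e = 0.7702 / 0.19 = 4.054 m/day.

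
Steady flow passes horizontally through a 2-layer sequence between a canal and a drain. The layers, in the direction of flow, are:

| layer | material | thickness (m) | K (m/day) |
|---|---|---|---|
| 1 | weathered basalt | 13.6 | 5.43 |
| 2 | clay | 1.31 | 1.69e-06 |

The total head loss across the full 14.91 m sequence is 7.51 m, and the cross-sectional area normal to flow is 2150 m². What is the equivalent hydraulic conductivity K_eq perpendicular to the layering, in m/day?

Flow is perpendicular to layering, so the layers act in series and the equivalent K is the thickness-weighted harmonic mean.
Total thickness L = 13.6 + 1.31 = 14.91 m.
Σ(b_i/K_i) = 13.6/5.43 + 1.31/1.69e-06 = 7.752e+05 d.
K_eq = L / Σ(b_i/K_i) = 14.91 / 7.752e+05 = 1.923e-05 m/day.

1.92e-05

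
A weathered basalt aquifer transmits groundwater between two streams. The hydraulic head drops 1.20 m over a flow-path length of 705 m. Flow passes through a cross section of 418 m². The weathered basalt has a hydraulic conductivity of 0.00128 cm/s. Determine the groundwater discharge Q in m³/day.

Convert K: 0.00128 cm/s × 864 = 1.106 m/day.
Hydraulic gradient i = Δh / L = 1.20 / 705 = 0.001702.
Darcy's law: Q = K · A · i = 1.106 × 418.0 × 0.001702 = 0.7869 m³/day.

0.787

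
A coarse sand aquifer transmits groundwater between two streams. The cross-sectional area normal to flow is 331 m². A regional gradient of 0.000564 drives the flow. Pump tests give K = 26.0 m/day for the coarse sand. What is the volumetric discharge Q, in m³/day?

4.85

Hydraulic gradient i = 0.000564.
Darcy's law: Q = K · A · i = 26.00 × 331.0 × 0.0005640 = 4.854 m³/day.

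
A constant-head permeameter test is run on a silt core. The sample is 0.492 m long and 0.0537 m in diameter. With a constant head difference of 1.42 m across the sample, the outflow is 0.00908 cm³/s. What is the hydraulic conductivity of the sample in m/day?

Cross-sectional area A = π·(d/2)² = π × (0.0537/2)² = 0.002265 m².
Convert discharge: 0.00908 cm³/s = 9.080e-09 m³/s.
Darcy's law rearranged: K = Q·L / (A·Δh) = 9.080e-09 × 0.492 / (0.002265 × 1.42) = 1.389e-06 m/s = 0.1200 m/day.

0.120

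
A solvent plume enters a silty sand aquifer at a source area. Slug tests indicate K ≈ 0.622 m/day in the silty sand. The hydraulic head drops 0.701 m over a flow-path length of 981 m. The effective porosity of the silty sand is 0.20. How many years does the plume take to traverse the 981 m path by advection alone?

Hydraulic gradient i = Δh / L = 0.701 / 981 = 0.0007146.
Darcy flux q = K · i = 0.6220 × 0.0007146 = 0.0004445 m/day.
Seepage velocity v = q / n_e = 0.0004445 / 0.20 = 0.002222 m/day.
Travel time t = L / v = 981 / 0.002222 = 4.414e+05 days = 1209 years.

1210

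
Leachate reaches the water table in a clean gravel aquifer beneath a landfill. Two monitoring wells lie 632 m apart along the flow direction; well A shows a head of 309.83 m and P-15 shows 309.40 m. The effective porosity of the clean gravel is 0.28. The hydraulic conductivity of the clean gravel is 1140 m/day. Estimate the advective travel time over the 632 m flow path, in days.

Hydraulic gradient i = (309.83 − 309.40) / 632 = 0.43 / 632 = 0.0006804.
Darcy flux q = K · i = 1140 × 0.0006804 = 0.7756 m/day.
Seepage velocity v = q / n_e = 0.7756 / 0.28 = 2.770 m/day.
Travel time t = L / v = 632 / 2.770 = 228.1 days.

228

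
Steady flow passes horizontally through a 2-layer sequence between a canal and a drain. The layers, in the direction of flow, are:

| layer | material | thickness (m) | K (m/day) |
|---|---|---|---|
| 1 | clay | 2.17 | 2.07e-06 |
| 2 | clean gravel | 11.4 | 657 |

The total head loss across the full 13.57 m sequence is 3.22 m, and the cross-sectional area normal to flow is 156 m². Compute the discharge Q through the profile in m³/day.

Flow is perpendicular to layering, so the layers act in series and the equivalent K is the thickness-weighted harmonic mean.
Total thickness L = 2.17 + 11.4 = 13.57 m.
Σ(b_i/K_i) = 2.17/2.07e-06 + 11.4/657 = 1.048e+06 d.
K_eq = L / Σ(b_i/K_i) = 13.57 / 1.048e+06 = 1.294e-05 m/day.
Q = K_eq · A · (Δh/L) = 1.294e-05 × 156 × (3.22/13.57) = 0.0004792 m³/day.

0.000479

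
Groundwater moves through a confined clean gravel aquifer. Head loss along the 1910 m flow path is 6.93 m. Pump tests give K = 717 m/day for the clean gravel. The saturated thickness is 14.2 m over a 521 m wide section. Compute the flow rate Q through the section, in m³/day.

19200

Cross-sectional area A = 521 × 14.2 = 7398 m².
Hydraulic gradient i = Δh / L = 6.93 / 1910 = 0.003628.
Darcy's law: Q = K · A · i = 717.0 × 7398 × 0.003628 = 19246 m³/day.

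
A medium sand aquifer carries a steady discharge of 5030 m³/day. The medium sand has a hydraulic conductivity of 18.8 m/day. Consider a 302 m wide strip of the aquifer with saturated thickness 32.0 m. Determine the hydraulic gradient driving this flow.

Cross-sectional area A = 302 × 32.0 = 9664 m².
From Q = K·A·i, i = Q / (K·A) = 5030 / (18.80 × 9664) = 0.02769.

0.0277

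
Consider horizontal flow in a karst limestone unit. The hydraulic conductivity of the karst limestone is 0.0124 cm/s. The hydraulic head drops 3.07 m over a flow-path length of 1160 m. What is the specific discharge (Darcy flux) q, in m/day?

Convert K: 0.0124 cm/s × 864 = 10.71 m/day.
Hydraulic gradient i = Δh / L = 3.07 / 1160 = 0.002647.
Specific discharge q = K · i = 10.71 × 0.002647 = 0.02835 m/day.

0.0284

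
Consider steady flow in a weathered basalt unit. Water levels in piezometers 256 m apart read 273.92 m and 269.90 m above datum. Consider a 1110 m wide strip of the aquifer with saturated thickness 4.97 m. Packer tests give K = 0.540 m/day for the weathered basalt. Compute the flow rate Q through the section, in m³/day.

Cross-sectional area A = 1110 × 4.97 = 5517 m².
Hydraulic gradient i = (273.92 − 269.90) / 256 = 4.02 / 256 = 0.01570.
Darcy's law: Q = K · A · i = 0.5400 × 5517 × 0.01570 = 46.78 m³/day.

46.8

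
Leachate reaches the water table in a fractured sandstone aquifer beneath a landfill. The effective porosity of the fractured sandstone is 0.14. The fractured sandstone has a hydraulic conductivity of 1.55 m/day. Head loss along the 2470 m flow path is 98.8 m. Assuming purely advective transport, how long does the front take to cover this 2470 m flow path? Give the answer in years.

15.3

Hydraulic gradient i = Δh / L = 98.8 / 2470 = 0.04000.
Darcy flux q = K · i = 1.550 × 0.04000 = 0.06200 m/day.
Seepage velocity v = q / n_e = 0.06200 / 0.14 = 0.4429 m/day.
Travel time t = L / v = 2470 / 0.4429 = 5577 days = 15.27 years.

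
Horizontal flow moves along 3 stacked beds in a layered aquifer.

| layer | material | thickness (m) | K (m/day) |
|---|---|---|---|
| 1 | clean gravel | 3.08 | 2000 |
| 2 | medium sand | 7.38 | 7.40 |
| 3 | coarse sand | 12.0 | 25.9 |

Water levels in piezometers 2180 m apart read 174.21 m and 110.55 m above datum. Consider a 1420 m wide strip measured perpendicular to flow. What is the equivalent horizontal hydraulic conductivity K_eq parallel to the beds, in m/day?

291

Flow is parallel to layering, so each bed carries its own Darcy discharge and the transmissivities add.
Σ(K_i·b_i) = 2000×3.08 + 7.40×7.38 + 25.9×12.0 = 6525 m²/day.
Total thickness b = 22.46 m, so K_eq = Σ(K_i·b_i)/b = 290.5 m/day.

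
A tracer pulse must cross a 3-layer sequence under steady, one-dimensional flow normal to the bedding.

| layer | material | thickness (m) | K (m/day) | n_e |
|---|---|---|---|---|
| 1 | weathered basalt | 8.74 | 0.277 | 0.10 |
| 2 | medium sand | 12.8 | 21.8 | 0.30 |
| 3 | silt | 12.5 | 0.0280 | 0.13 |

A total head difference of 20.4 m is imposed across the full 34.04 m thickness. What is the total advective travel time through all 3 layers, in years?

0.407

With flow normal to the layers, continuity requires the same specific discharge q through every layer.
Σ(b_i/K_i) = 8.74/0.277 + 12.8/21.8 + 12.5/0.0280 = 478.6 d.
q = Δh / Σ(b_i/K_i) = 20.4 / 478.6 = 0.04263 m/day.
In each layer the seepage velocity is v_i = q/n_i, so the layer transit time is t_i = b_i·n_i / q:
  layer 1 (weathered basalt): t_1 = 8.74 × 0.10 / 0.04263 = 20.50 d
  layer 2 (medium sand): t_2 = 12.8 × 0.30 / 0.04263 = 90.08 d
  layer 3 (silt): t_3 = 12.5 × 0.13 / 0.04263 = 38.12 d
Total t = Σ t_i = 148.7 days = 0.4071 years.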